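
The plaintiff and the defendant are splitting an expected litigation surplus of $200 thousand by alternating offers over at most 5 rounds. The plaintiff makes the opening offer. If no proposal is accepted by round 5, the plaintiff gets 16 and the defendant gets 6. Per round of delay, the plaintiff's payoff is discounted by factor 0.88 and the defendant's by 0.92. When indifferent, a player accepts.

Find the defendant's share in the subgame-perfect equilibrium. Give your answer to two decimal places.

43.89

Round 5 (the plaintiff proposes): the defendant gets 6 if talks fail, so the plaintiff offers 6 and keeps 194.
Round 4 (the defendant proposes): the plaintiff can get 194 next round, worth 0.88 × 194 = 170.72 now, so the defendant offers 170.72, keeping 29.28.
Round 3 (the plaintiff proposes): the defendant can get 29.28 next round, worth 0.92 × 29.28 = 26.9376 now, so the plaintiff offers 26.9376, keeping 173.0624.
Round 2 (the defendant proposes): the plaintiff can get 173.0624 next round, worth 0.88 × 173.0624 = 152.294912 now. The defendant offers 152.294912 and keeps 200 − 152.294912 = 47.705088.
Round 1 (the plaintiff proposes): the defendant can get 47.705088 next round, worth 0.92 × 47.705088 = 43.88868096 now, so the plaintiff offers 43.88868096, keeping 156.11131904.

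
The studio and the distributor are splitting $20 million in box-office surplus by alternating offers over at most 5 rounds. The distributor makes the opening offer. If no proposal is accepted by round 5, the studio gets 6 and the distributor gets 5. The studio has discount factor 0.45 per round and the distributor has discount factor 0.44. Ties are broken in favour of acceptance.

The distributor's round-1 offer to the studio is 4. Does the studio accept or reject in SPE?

Reject

Work out the studio's continuation value if the offer is rejected.
Round 5 (the distributor proposes): the studio gets 6 if talks fail, so the distributor offers 6 and keeps 14.
Round 4 (the studio proposes): the distributor can get 14 next round, worth 0.44 × 14 = 6.16 now; the studio offers that and keeps 13.84.
Round 3 (the distributor proposes): the studio can get 13.84 next round, worth 0.45 × 13.84 = 6.228 now, so the distributor offers 6.228, keeping 13.772.
Round 2 (the studio proposes): the distributor can get 13.772 next round, worth 0.44 × 13.772 = 6.05968 now, so the studio offers 6.05968, keeping 13.94032.
So by rejecting in round 1, the studio gets 13.94032 next round, worth 0.45 × 13.94032 = 6.273144 now.
Offer 4 < 6.273144, so the studio rejects.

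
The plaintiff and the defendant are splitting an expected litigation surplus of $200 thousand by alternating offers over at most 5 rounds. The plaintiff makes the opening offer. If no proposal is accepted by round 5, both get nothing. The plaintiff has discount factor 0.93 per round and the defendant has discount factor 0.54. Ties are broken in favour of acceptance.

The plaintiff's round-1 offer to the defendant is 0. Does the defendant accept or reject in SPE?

Reject

Round 5 (the plaintiff proposes): the defendant will accept anything ≥ 0, so the plaintiff offers 0 and keeps 200.
Round 4 (the defendant proposes): the plaintiff can get 200 next round, worth 0.93 × 200 = 186 now. The defendant offers 186 and keeps 200 − 186 = 14.
Round 3 (the plaintiff proposes): the defendant can get 14 next round, worth 0.54 × 14 = 7.56 now, so the plaintiff offers 7.56, keeping 192.44.
Round 2 (the defendant proposes): the plaintiff can get 192.44 next round, worth 0.93 × 192.44 = 178.9692 now, so the defendant offers 178.9692, keeping 21.0308.
So by rejecting in round 1, the defendant gets 21.0308 next round, worth 0.54 × 21.0308 = 11.356632 now.
Offer 0 < 11.356632, so the defendant rejects.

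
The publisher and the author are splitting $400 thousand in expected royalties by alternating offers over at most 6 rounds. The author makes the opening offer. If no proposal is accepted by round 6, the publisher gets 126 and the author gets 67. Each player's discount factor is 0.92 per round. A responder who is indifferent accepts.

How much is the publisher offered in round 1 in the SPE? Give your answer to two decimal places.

273.83

Round 6 (the publisher proposes): the author gets 67 if talks fail, so the publisher offers 67 and keeps 333.
Round 5 (the author proposes): the publisher can get 333 next round, worth 0.92 × 333 = 306.36 now; the author offers that and keeps 93.64.
Round 4 (the publisher proposes): the author can get 93.64 next round, worth 0.92 × 93.64 = 86.1488 now. The publisher offers 86.1488 and keeps 400 − 86.1488 = 313.8512.
Round 3 (the author proposes): the publisher can get 313.8512 next round, worth 0.92 × 313.8512 = 288.743104 now, so the author offers 288.743104, keeping 111.256896.
Round 2 (the publisher proposes): the author can get 111.256896 next round, worth 0.92 × 111.256896 = 102.35634432 now. The publisher offers 102.35634432 and keeps 400 − 102.35634432 = 297.64365568.
Round 1 (the author proposes): the publisher can get 297.64365568 next round, worth 0.92 × 297.64365568 = 273.8321632256 now, so the author offers 273.8321632256, keeping 126.1678367744.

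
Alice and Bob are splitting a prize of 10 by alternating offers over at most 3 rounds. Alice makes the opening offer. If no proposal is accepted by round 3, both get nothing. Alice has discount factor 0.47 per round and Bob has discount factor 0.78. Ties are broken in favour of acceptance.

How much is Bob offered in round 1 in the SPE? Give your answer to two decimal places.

Solve by backward induction from round 3.
Round 3 (Alice proposes): Bob will accept anything ≥ 0, so Alice offers 0 and keeps 10.
Round 2 (Bob proposes): Alice can get 10 next round, worth 0.47 × 10 = 4.7 now, so Bob offers 4.7, keeping 5.3.
Round 1 (Alice proposes): Bob can get 5.3 next round, worth 0.78 × 5.3 = 4.134 now; Alice offers that and keeps 5.866.

4.13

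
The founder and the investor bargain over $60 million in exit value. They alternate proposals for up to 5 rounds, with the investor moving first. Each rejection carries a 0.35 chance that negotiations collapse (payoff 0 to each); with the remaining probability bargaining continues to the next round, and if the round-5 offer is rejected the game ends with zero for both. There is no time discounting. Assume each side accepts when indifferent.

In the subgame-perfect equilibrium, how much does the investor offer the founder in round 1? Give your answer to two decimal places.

19.42

By backward induction:
Round 5 (the investor proposes): the founder will accept anything ≥ 0, so the investor offers 0 and keeps 60.
Round 4 (the founder proposes): rejecting gives the investor an expected 0.65 × 60 = 39. The founder offers 39 and keeps 60 − 39 = 21.
Round 3 (the investor proposes): rejecting gives the founder an expected 0.65 × 21 = 13.65. The investor offers 13.65 and keeps 60 − 13.65 = 46.35.
Round 2 (the founder proposes): rejecting gives the investor an expected 0.65 × 46.35 = 30.1275, so the founder offers 30.1275, keeping 29.8725.
Round 1 (the investor proposes): rejecting gives the founder an expected 0.65 × 29.8725 = 19.417125. The investor offers 19.417125 and keeps 60 − 19.417125 = 40.582875.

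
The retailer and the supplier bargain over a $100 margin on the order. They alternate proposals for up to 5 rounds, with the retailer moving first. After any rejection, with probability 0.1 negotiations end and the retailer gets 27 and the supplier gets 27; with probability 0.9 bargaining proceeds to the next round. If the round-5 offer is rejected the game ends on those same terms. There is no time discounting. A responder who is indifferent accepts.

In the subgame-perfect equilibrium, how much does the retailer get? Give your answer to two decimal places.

65.51

Round 5 (the retailer proposes): the supplier gets 27 if talks fail, so the retailer offers 27 and keeps 73.
Round 4 (the supplier proposes): rejecting gives the retailer an expected 0.9 × 73 + 0.1 × 27 = 68.4, so the supplier offers 68.4, keeping 31.6.
Round 3 (the retailer proposes): rejecting gives the supplier an expected 0.9 × 31.6 + 0.1 × 27 = 31.14. The retailer offers 31.14 and keeps 100 − 31.14 = 68.86.
Round 2 (the supplier proposes): rejecting gives the retailer an expected 0.9 × 68.86 + 0.1 × 27 = 64.674, so the supplier offers 64.674, keeping 35.326.
Round 1 (the retailer proposes): rejecting gives the supplier an expected 0.9 × 35.326 + 0.1 × 27 = 34.4934. The retailer offers 34.4934 and keeps 100 − 34.4934 = 65.5066.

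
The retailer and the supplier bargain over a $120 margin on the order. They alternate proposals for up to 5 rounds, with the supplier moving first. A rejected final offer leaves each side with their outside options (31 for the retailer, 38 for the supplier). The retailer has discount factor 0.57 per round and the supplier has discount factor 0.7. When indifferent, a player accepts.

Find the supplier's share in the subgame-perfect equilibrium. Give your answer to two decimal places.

86.36

Solve by backward induction from round 5.
Round 5 (the supplier proposes): the retailer gets 31 if talks fail, so the supplier offers 31 and keeps 89.
Round 4 (the retailer proposes): the supplier can get 89 next round, worth 0.7 × 89 = 62.3 now. The retailer offers 62.3 and keeps 120 − 62.3 = 57.7.
Round 3 (the supplier proposes): the retailer can get 57.7 next round, worth 0.57 × 57.7 = 32.889 now, so the supplier offers 32.889, keeping 87.111.
Round 2 (the retailer proposes): the supplier can get 87.111 next round, worth 0.7 × 87.111 = 60.9777 now; the retailer offers that and keeps 59.0223.
Round 1 (the supplier proposes): the retailer can get 59.0223 next round, worth 0.57 × 59.0223 = 33.642711 now, so the supplier offers 33.642711, keeping 86.357289.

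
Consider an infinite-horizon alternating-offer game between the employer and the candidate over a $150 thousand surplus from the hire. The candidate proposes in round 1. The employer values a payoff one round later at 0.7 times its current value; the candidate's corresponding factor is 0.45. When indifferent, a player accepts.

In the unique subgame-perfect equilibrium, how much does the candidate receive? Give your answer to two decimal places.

65.69

When the candidate proposes, the employer accepts any offer worth at least 0.7 times what the employer would get by proposing next round; and vice versa.
This gives x = 150 − 0.7y and y = 150 − 0.45x, where x and y are each side's share when it proposes.
Hence (1 − 0.7·0.45)x = 150(1 − 0.7), i.e. 0.685·x = 45.
x ≈ 65.6934; the employer's share is 150 − x ≈ 84.3066.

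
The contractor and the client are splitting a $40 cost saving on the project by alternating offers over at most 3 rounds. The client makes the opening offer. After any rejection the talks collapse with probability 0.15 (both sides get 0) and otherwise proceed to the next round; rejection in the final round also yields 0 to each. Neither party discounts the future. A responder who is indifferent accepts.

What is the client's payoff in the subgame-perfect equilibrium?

34.9

By backward induction:
Round 3 (the client proposes): rejection yields 0 for the contractor; the client offers 0 and keeps 40.
Round 2 (the contractor proposes): rejecting gives the client an expected 0.85 × 40 = 34; the contractor offers that and keeps 6.
Round 1 (the client proposes): rejecting gives the contractor an expected 0.85 × 6 = 5.1, so the client offers 5.1, keeping 34.9.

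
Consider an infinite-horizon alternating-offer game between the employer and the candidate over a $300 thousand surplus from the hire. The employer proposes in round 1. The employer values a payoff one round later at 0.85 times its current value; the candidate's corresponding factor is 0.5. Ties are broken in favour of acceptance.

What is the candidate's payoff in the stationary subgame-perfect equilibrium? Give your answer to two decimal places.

In a stationary SPE each proposer offers the other exactly their discounted continuation value.
If the employer keeps x when proposing and the candidate keeps y when proposing, then x = 300 − 0.5y and y = 300 − 0.85x.
Solving: x = 300(1 − 0.5) / (1 − 0.85·0.5) = 150 / 0.575 ≈ 260.8696.
The candidate gets 300 − 260.8696 ≈ 39.1304.

39.13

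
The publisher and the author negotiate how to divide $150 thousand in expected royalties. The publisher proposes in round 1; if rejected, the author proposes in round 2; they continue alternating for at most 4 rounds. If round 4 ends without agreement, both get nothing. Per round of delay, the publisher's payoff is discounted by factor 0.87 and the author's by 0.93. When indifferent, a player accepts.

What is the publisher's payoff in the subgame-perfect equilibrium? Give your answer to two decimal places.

19.00

Round 4 (the author proposes): rejection yields 0 for the publisher; the author offers 0 and keeps 150.
Round 3 (the publisher proposes): the author can get 150 next round, worth 0.93 × 150 = 139.5 now. The publisher offers 139.5 and keeps 150 − 139.5 = 10.5.
Round 2 (the author proposes): the publisher can get 10.5 next round, worth 0.87 × 10.5 = 9.135 now; the author offers that and keeps 140.865.
Round 1 (the publisher proposes): the author can get 140.865 next round, worth 0.93 × 140.865 = 131.00445 now, so the publisher offers 131.00445, keeping 18.99555.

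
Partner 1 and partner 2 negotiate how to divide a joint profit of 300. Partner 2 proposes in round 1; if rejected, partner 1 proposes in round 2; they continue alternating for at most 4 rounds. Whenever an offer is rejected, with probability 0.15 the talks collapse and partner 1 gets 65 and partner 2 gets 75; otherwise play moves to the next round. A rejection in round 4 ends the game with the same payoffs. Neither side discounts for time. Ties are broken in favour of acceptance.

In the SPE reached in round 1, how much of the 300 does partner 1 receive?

183.66

Round 4 (partner 1 proposes): partner 2 gets 75 if talks fail, so partner 1 offers 75 and keeps 225.
Round 3 (partner 2 proposes): rejecting gives partner 1 an expected 0.85 × 225 + 0.15 × 65 = 201, so partner 2 offers 201, keeping 99.
Round 2 (partner 1 proposes): rejecting gives partner 2 an expected 0.85 × 99 + 0.15 × 75 = 95.4. Partner 1 offers 95.4 and keeps 300 − 95.4 = 204.6.
Round 1 (partner 2 proposes): rejecting gives partner 1 an expected 0.85 × 204.6 + 0.15 × 65 = 183.66. Partner 2 offers 183.66 and keeps 300 − 183.66 = 116.34.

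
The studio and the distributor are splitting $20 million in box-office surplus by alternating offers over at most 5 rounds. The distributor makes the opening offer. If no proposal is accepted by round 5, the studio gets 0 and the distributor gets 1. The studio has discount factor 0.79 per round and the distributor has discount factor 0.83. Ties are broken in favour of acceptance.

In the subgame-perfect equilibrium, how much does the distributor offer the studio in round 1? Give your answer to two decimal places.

4.45

Round 5 (the distributor proposes): the studio will accept anything ≥ 0, so the distributor offers 0 and keeps 20.
Round 4 (the studio proposes): the distributor can get 20 next round, worth 0.83 × 20 = 16.6 now, so the studio offers 16.6, keeping 3.4.
Round 3 (the distributor proposes): the studio can get 3.4 next round, worth 0.79 × 3.4 = 2.686 now; the distributor offers that and keeps 17.314.
Round 2 (the studio proposes): the distributor can get 17.314 next round, worth 0.83 × 17.314 = 14.37062 now, so the studio offers 14.37062, keeping 5.62938.
Round 1 (the distributor proposes): the studio can get 5.62938 next round, worth 0.79 × 5.62938 = 4.4472102 now, so the distributor offers 4.4472102, keeping 15.5527898.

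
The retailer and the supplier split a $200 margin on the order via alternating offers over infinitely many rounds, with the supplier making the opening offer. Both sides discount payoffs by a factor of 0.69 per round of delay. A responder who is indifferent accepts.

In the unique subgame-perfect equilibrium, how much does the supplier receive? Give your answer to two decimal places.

In a stationary SPE each proposer offers the other exactly their discounted continuation value.
If the supplier keeps x when proposing and the retailer keeps y when proposing, then x = 200 − 0.69y and y = 200 − 0.69x.
Solving: x = 200(1 − 0.69) / (1 − 0.69·0.69) = 62 / 0.5239 ≈ 118.3432.
The retailer gets 200 − 118.3432 ≈ 81.6568.

118.34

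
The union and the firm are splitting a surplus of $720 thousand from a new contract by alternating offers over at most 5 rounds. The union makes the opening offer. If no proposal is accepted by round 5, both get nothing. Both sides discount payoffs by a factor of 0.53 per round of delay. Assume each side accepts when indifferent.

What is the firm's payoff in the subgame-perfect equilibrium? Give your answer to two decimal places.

229.73

Round 5 (the union proposes): rejection yields 0 for the firm; the union offers 0 and keeps 720.
Round 4 (the firm proposes): the union can get 720 next round, worth 0.53 × 720 = 381.6 now; the firm offers that and keeps 338.4.
Round 3 (the union proposes): the firm can get 338.4 next round, worth 0.53 × 338.4 = 179.352 now; the union offers that and keeps 540.648.
Round 2 (the firm proposes): the union can get 540.648 next round, worth 0.53 × 540.648 = 286.54344 now, so the firm offers 286.54344, keeping 433.45656.
Round 1 (the union proposes): the firm can get 433.45656 next round, worth 0.53 × 433.45656 = 229.7319768 now. The union offers 229.7319768 and keeps 720 − 229.7319768 = 490.2680232.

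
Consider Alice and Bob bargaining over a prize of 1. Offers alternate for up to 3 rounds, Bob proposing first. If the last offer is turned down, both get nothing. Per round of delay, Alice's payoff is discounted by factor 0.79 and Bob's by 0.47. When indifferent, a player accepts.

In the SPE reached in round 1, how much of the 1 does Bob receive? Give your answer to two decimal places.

Round 3 (Bob proposes): Alice will accept anything ≥ 0, so Bob offers 0 and keeps 1.
Round 2 (Alice proposes): Bob can get 1 next round, worth 0.47 × 1 = 0.47 now; Alice offers that and keeps 0.53.
Round 1 (Bob proposes): Alice can get 0.53 next round, worth 0.79 × 0.53 = 0.4187 now. Bob offers 0.4187 and keeps 1 − 0.4187 = 0.5813.

0.58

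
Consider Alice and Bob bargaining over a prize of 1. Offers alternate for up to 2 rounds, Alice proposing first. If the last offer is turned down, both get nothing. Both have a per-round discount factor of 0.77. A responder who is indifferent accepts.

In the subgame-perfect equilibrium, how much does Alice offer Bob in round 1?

Round 2 (Bob proposes): rejection yields 0 for Alice; Bob offers 0 and keeps 1.
Round 1 (Alice proposes): Bob can get 1 next round, worth 0.77 × 1 = 0.77 now. Alice offers 0.77 and keeps 1 − 0.77 = 0.23.

0.77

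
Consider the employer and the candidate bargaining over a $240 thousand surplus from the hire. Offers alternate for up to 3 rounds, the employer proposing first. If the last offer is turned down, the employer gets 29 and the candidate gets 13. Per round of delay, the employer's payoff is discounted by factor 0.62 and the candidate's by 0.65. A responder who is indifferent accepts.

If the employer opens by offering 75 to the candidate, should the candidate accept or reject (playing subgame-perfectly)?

Accept

Round 3 (the employer proposes): the candidate gets 13 if talks fail, so the employer offers 13 and keeps 227.
Round 2 (the candidate proposes): the employer can get 227 next round, worth 0.62 × 227 = 140.74 now; the candidate offers that and keeps 99.26.
So by rejecting in round 1, the candidate gets 99.26 next round, worth 0.65 × 99.26 = 64.519 now.
Offer 75 ≥ 64.519, so the candidate accepts.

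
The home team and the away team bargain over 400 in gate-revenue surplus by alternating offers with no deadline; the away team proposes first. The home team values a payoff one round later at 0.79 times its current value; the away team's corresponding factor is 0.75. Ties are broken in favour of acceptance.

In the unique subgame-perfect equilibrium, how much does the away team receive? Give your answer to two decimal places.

Let x be the away team's share when the away team proposes and y be the home team's share when the home team proposes.
The home team accepts iff offered ≥ 0.79·y, so x = 400 − 0.79y. Symmetrically y = 400 − 0.75x.
Substituting: x = 400 − 0.79(400 − 0.75x), giving x(1 − 0.75·0.79) = 400(1 − 0.79).
So x = 400 × 0.21 / 0.4075 ≈ 206.1350, and the home team receives 400 − x ≈ 193.8650.

206.13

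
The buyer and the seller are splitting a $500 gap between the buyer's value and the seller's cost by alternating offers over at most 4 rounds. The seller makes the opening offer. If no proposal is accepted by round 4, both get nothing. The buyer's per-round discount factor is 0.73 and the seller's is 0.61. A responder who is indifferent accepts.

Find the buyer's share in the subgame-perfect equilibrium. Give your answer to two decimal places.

Round 4 (the buyer proposes): the seller will accept anything ≥ 0, so the buyer offers 0 and keeps 500.
Round 3 (the seller proposes): the buyer can get 500 next round, worth 0.73 × 500 = 365 now. The seller offers 365 and keeps 500 − 365 = 135.
Round 2 (the buyer proposes): the seller can get 135 next round, worth 0.61 × 135 = 82.35 now, so the buyer offers 82.35, keeping 417.65.
Round 1 (the seller proposes): the buyer can get 417.65 next round, worth 0.73 × 417.65 = 304.8845 now, so the seller offers 304.8845, keeping 195.1155.

304.88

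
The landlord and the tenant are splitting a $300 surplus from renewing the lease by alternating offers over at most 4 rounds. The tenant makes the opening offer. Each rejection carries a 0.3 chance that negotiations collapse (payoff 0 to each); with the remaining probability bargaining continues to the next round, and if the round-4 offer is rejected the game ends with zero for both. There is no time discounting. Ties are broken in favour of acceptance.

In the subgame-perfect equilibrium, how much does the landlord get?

By backward induction:
Round 4 (the landlord proposes): the tenant will accept anything ≥ 0, so the landlord offers 0 and keeps 300.
Round 3 (the tenant proposes): rejecting gives the landlord an expected 0.7 × 300 = 210. The tenant offers 210 and keeps 300 − 210 = 90.
Round 2 (the landlord proposes): rejecting gives the tenant an expected 0.7 × 90 = 63. The landlord offers 63 and keeps 300 − 63 = 237.
Round 1 (the tenant proposes): rejecting gives the landlord an expected 0.7 × 237 = 165.9; the tenant offers that and keeps 134.1.

165.9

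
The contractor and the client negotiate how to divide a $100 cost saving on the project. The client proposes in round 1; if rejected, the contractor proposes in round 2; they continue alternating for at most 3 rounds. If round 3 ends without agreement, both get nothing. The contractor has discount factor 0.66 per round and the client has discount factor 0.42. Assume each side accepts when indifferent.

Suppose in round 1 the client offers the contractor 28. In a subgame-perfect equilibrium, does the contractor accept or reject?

Round 3 (the client proposes): rejection yields 0 for the contractor; the client offers 0 and keeps 100.
Round 2 (the contractor proposes): the client can get 100 next round, worth 0.42 × 100 = 42 now; the contractor offers that and keeps 58.
So by rejecting in round 1, the contractor gets 58 next round, worth 0.66 × 58 = 38.28 now.
Offer 28 < 38.28, so the contractor rejects.

Reject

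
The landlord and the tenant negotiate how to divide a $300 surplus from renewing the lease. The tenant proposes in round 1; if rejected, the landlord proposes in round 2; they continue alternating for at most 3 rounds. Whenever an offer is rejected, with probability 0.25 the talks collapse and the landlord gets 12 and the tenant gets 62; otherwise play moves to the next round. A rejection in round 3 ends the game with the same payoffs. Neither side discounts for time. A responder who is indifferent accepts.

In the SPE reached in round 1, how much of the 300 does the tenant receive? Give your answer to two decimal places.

By backward induction:
Round 3 (the tenant proposes): the landlord gets 12 if talks fail, so the tenant offers 12 and keeps 288.
Round 2 (the landlord proposes): rejecting gives the tenant an expected 0.75 × 288 + 0.25 × 62 = 231.5, so the landlord offers 231.5, keeping 68.5.
Round 1 (the tenant proposes): rejecting gives the landlord an expected 0.75 × 68.5 + 0.25 × 12 = 54.375; the tenant offers that and keeps 245.625.

245.63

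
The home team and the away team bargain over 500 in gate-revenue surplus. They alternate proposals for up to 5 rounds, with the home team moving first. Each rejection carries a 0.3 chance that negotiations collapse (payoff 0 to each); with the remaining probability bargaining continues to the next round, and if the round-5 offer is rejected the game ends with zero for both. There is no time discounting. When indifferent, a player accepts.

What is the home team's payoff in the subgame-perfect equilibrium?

Round 5 (the home team proposes): rejection yields 0 for the away team; the home team offers 0 and keeps 500.
Round 4 (the away team proposes): rejecting gives the home team an expected 0.7 × 500 = 350, so the away team offers 350, keeping 150.
Round 3 (the home team proposes): rejecting gives the away team an expected 0.7 × 150 = 105; the home team offers that and keeps 395.
Round 2 (the away team proposes): rejecting gives the home team an expected 0.7 × 395 = 276.5, so the away team offers 276.5, keeping 223.5.
Round 1 (the home team proposes): rejecting gives the away team an expected 0.7 × 223.5 = 156.45. The home team offers 156.45 and keeps 500 − 156.45 = 343.55.

343.55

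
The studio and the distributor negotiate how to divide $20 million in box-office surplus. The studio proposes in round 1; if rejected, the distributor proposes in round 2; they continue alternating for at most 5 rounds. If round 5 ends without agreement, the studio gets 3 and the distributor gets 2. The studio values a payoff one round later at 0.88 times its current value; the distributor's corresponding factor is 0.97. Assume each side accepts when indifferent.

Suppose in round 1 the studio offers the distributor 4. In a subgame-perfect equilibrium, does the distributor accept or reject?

Round 5 (the studio proposes): the distributor gets 2 if talks fail, so the studio offers 2 and keeps 18.
Round 4 (the distributor proposes): the studio can get 18 next round, worth 0.88 × 18 = 15.84 now, so the distributor offers 15.84, keeping 4.16.
Round 3 (the studio proposes): the distributor can get 4.16 next round, worth 0.97 × 4.16 = 4.0352 now. The studio offers 4.0352 and keeps 20 − 4.0352 = 15.9648.
Round 2 (the distributor proposes): the studio can get 15.9648 next round, worth 0.88 × 15.9648 = 14.049024 now, so the distributor offers 14.049024, keeping 5.950976.
So by rejecting in round 1, the distributor gets 5.950976 next round, worth 0.97 × 5.950976 = 5.77244672 now.
Offer 4 < 5.77244672, so the distributor rejects.

Reject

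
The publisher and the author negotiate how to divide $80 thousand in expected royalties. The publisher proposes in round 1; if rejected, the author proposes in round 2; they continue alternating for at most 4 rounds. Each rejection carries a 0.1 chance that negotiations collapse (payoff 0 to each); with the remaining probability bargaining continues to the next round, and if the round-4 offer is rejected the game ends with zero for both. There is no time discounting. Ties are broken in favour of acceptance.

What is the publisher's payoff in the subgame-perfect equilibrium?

14.48

By backward induction:
Round 4 (the author proposes): rejection yields 0 for the publisher; the author offers 0 and keeps 80.
Round 3 (the publisher proposes): rejecting gives the author an expected 0.9 × 80 = 72; the publisher offers that and keeps 8.
Round 2 (the author proposes): rejecting gives the publisher an expected 0.9 × 8 = 7.2, so the author offers 7.2, keeping 72.8.
Round 1 (the publisher proposes): rejecting gives the author an expected 0.9 × 72.8 = 65.52. The publisher offers 65.52 and keeps 80 − 65.52 = 14.48.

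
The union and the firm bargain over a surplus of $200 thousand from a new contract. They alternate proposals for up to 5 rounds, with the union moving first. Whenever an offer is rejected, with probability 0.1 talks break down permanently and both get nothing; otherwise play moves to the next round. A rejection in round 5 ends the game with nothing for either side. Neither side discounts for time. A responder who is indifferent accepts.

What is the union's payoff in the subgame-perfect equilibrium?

167.42

Round 5 (the union proposes): the firm will accept anything ≥ 0, so the union offers 0 and keeps 200.
Round 4 (the firm proposes): rejecting gives the union an expected 0.9 × 200 = 180, so the firm offers 180, keeping 20.
Round 3 (the union proposes): rejecting gives the firm an expected 0.9 × 20 = 18, so the union offers 18, keeping 182.
Round 2 (the firm proposes): rejecting gives the union an expected 0.9 × 182 = 163.8, so the firm offers 163.8, keeping 36.2.
Round 1 (the union proposes): rejecting gives the firm an expected 0.9 × 36.2 = 32.58, so the union offers 32.58, keeping 167.42.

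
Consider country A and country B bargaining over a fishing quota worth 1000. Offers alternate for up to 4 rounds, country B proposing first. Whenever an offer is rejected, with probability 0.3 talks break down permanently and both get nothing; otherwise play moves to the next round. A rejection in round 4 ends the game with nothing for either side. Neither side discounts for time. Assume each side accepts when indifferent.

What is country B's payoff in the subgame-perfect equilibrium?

447

Round 4 (country A proposes): rejection yields 0 for country B; country A offers 0 and keeps 1000.
Round 3 (country B proposes): rejecting gives country A an expected 0.7 × 1000 = 700; country B offers that and keeps 300.
Round 2 (country A proposes): rejecting gives country B an expected 0.7 × 300 = 210. Country A offers 210 and keeps 1000 − 210 = 790.
Round 1 (country B proposes): rejecting gives country A an expected 0.7 × 790 = 553, so country B offers 553, keeping 447.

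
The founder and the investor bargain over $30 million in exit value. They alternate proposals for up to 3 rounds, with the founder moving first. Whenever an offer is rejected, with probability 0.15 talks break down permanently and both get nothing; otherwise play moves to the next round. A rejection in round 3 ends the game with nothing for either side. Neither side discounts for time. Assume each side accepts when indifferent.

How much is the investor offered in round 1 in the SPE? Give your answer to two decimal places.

Round 3 (the founder proposes): rejection yields 0 for the investor; the founder offers 0 and keeps 30.
Round 2 (the investor proposes): rejecting gives the founder an expected 0.85 × 30 = 25.5; the investor offers that and keeps 4.5.
Round 1 (the founder proposes): rejecting gives the investor an expected 0.85 × 4.5 = 3.825, so the founder offers 3.825, keeping 26.175.

3.83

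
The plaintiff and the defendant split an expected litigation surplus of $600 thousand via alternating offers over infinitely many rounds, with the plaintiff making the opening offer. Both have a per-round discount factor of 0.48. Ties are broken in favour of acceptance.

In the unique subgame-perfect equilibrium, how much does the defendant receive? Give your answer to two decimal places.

When the plaintiff proposes, the defendant accepts any offer worth at least 0.48 times what the defendant would get by proposing next round; and vice versa.
This gives x = 600 − 0.48y and y = 600 − 0.48x, where x and y are each side's share when it proposes.
Hence (1 − 0.48·0.48)x = 600(1 − 0.48), i.e. 0.7696·x = 312.
x ≈ 405.4054; the defendant's share is 600 − x ≈ 194.5946.

194.59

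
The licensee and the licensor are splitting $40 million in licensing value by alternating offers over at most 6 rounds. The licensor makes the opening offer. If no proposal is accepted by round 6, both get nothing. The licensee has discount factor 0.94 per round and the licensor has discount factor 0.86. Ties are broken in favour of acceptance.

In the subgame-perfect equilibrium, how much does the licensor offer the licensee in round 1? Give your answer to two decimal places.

34.09

Solve by backward induction from round 6.
Round 6 (the licensee proposes): rejection yields 0 for the licensor; the licensee offers 0 and keeps 40.
Round 5 (the licensor proposes): the licensee can get 40 next round, worth 0.94 × 40 = 37.6 now. The licensor offers 37.6 and keeps 40 − 37.6 = 2.4.
Round 4 (the licensee proposes): the licensor can get 2.4 next round, worth 0.86 × 2.4 = 2.064 now, so the licensee offers 2.064, keeping 37.936.
Round 3 (the licensor proposes): the licensee can get 37.936 next round, worth 0.94 × 37.936 = 35.65984 now. The licensor offers 35.65984 and keeps 40 − 35.65984 = 4.34016.
Round 2 (the licensee proposes): the licensor can get 4.34016 next round, worth 0.86 × 4.34016 = 3.7325376 now; the licensee offers that and keeps 36.2674624.
Round 1 (the licensor proposes): the licensee can get 36.2674624 next round, worth 0.94 × 36.2674624 = 34.091414656 now, so the licensor offers 34.091414656, keeping 5.908585344.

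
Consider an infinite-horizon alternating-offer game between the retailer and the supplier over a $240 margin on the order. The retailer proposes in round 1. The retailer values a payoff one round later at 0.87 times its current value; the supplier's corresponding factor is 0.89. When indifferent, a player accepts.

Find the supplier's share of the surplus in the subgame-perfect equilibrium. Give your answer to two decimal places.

Let x be the retailer's share when the retailer proposes and y be the supplier's share when the supplier proposes.
The supplier accepts iff offered ≥ 0.89·y, so x = 240 − 0.89y. Symmetrically y = 240 − 0.87x.
Substituting: x = 240 − 0.89(240 − 0.87x), giving x(1 − 0.87·0.89) = 240(1 − 0.89).
So x = 240 × 0.11 / 0.2257 ≈ 116.9694, and the supplier receives 240 − x ≈ 123.0306.

123.03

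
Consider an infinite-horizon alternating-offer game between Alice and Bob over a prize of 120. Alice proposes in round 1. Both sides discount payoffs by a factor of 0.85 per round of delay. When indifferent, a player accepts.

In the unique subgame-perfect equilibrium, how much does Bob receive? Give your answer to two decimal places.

Let x be Alice's share when Alice proposes and y be Bob's share when Bob proposes.
Bob accepts iff offered ≥ 0.85·y, so x = 120 − 0.85y. Symmetrically y = 120 − 0.85x.
Substituting: x = 120 − 0.85(120 − 0.85x), giving x(1 − 0.85·0.85) = 120(1 − 0.85).
So x = 120 × 0.15 / 0.2775 ≈ 64.8649, and Bob receives 120 − x ≈ 55.1351.

55.14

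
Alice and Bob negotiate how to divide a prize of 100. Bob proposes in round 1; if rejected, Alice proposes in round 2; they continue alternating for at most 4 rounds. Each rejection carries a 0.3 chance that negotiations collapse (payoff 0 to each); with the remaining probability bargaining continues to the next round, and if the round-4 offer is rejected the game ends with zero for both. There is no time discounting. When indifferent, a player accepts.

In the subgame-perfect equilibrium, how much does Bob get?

44.7

By backward induction:
Round 4 (Alice proposes): rejection yields 0 for Bob; Alice offers 0 and keeps 100.
Round 3 (Bob proposes): rejecting gives Alice an expected 0.7 × 100 = 70. Bob offers 70 and keeps 100 − 70 = 30.
Round 2 (Alice proposes): rejecting gives Bob an expected 0.7 × 30 = 21. Alice offers 21 and keeps 100 − 21 = 79.
Round 1 (Bob proposes): rejecting gives Alice an expected 0.7 × 79 = 55.3. Bob offers 55.3 and keeps 100 − 55.3 = 44.7.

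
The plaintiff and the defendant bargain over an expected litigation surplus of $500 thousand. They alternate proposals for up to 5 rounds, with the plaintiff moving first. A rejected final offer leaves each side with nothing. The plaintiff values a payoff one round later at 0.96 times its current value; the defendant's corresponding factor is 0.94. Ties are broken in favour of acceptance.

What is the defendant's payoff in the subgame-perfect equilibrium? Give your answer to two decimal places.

Solve by backward induction from round 5.
Round 5 (the plaintiff proposes): the defendant will accept anything ≥ 0, so the plaintiff offers 0 and keeps 500.
Round 4 (the defendant proposes): the plaintiff can get 500 next round, worth 0.96 × 500 = 480 now. The defendant offers 480 and keeps 500 − 480 = 20.
Round 3 (the plaintiff proposes): the defendant can get 20 next round, worth 0.94 × 20 = 18.8 now, so the plaintiff offers 18.8, keeping 481.2.
Round 2 (the defendant proposes): the plaintiff can get 481.2 next round, worth 0.96 × 481.2 = 461.952 now. The defendant offers 461.952 and keeps 500 − 461.952 = 38.048.
Round 1 (the plaintiff proposes): the defendant can get 38.048 next round, worth 0.94 × 38.048 = 35.76512 now, so the plaintiff offers 35.76512, keeping 464.23488.

35.77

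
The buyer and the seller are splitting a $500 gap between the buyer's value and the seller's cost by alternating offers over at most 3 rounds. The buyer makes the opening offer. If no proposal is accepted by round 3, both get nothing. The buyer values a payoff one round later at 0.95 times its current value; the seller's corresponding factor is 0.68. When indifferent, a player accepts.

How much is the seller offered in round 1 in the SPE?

By backward induction:
Round 3 (the buyer proposes): rejection yields 0 for the seller; the buyer offers 0 and keeps 500.
Round 2 (the seller proposes): the buyer can get 500 next round, worth 0.95 × 500 = 475 now; the seller offers that and keeps 25.
Round 1 (the buyer proposes): the seller can get 25 next round, worth 0.68 × 25 = 17 now, so the buyer offers 17, keeping 483.

17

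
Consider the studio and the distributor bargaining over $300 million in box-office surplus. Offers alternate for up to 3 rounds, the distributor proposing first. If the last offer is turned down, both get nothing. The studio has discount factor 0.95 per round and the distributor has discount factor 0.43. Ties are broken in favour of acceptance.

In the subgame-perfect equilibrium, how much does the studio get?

Round 3 (the distributor proposes): rejection yields 0 for the studio; the distributor offers 0 and keeps 300.
Round 2 (the studio proposes): the distributor can get 300 next round, worth 0.43 × 300 = 129 now; the studio offers that and keeps 171.
Round 1 (the distributor proposes): the studio can get 171 next round, worth 0.95 × 171 = 162.45 now. The distributor offers 162.45 and keeps 300 − 162.45 = 137.55.

162.45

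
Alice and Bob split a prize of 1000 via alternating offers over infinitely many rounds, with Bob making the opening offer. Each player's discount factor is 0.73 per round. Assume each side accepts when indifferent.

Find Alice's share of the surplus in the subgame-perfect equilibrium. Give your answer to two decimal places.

In a stationary SPE each proposer offers the other exactly their discounted continuation value.
If Bob keeps x when proposing and Alice keeps y when proposing, then x = 1000 − 0.73y and y = 1000 − 0.73x.
Solving: x = 1000(1 − 0.73) / (1 − 0.73·0.73) = 270 / 0.4671 ≈ 578.0347.
Alice gets 1000 − 578.0347 ≈ 421.9653.

421.97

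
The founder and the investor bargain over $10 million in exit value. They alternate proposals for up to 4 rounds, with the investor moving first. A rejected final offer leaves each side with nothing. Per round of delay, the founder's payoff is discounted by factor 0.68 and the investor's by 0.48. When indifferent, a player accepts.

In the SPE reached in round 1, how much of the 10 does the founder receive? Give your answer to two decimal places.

5.76

Round 4 (the founder proposes): the investor will accept anything ≥ 0, so the founder offers 0 and keeps 10.
Round 3 (the investor proposes): the founder can get 10 next round, worth 0.68 × 10 = 6.8 now; the investor offers that and keeps 3.2.
Round 2 (the founder proposes): the investor can get 3.2 next round, worth 0.48 × 3.2 = 1.536 now. The founder offers 1.536 and keeps 10 − 1.536 = 8.464.
Round 1 (the investor proposes): the founder can get 8.464 next round, worth 0.68 × 8.464 = 5.75552 now, so the investor offers 5.75552, keeping 4.24448.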